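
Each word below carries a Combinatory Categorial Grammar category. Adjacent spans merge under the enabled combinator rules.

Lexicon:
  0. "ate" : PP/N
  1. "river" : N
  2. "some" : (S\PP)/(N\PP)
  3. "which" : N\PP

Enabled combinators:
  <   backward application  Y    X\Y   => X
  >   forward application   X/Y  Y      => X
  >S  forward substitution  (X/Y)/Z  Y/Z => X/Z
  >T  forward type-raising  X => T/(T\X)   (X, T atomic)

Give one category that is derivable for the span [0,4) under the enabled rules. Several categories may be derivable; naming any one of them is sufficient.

S

[0,4] S   <
  [0,2] PP   >
    [0,1] "ate" : PP/N
    [1,2] "river" : N
  [2,4] S\PP   >
    [2,3] "some" : (S\PP)/(N\PP)
    [3,4] "which" : N\PP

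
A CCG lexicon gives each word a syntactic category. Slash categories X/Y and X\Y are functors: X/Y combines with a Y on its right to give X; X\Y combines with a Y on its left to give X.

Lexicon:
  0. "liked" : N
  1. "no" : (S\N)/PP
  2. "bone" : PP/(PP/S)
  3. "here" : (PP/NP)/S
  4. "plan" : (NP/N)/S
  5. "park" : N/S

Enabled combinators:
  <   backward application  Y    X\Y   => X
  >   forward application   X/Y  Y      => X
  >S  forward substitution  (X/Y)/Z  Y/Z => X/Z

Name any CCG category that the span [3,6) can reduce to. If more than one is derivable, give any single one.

PP/S

[0,6] S   <
  [0,1] "liked" : N
  [1,6] S\N   >
    [1,2] "no" : (S\N)/PP
    [2,6] PP   >
      [2,3] "bone" : PP/(PP/S)
      [3,6] PP/S   >S
        [3,4] "here" : (PP/NP)/S
        [4,6] NP/S   >S
          [4,5] "plan" : (NP/N)/S
          [5,6] "park" : N/S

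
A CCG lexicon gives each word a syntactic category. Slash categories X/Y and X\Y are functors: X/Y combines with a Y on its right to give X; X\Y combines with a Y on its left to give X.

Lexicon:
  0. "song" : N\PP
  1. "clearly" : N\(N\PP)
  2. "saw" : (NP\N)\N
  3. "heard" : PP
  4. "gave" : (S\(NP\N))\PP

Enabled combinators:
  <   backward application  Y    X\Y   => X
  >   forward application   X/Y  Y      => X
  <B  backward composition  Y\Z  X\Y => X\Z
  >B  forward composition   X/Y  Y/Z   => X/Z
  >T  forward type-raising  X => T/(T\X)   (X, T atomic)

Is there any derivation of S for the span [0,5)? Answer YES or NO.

YES

[0,5] S   <
  [0,3] NP\N   <
    [0,2] N   <
      [0,1] "song" : N\PP
      [1,2] "clearly" : N\(N\PP)
    [2,3] "saw" : (NP\N)\N
  [3,5] S\(NP\N)   <
    [3,4] "heard" : PP
    [4,5] "gave" : (S\(NP\N))\PP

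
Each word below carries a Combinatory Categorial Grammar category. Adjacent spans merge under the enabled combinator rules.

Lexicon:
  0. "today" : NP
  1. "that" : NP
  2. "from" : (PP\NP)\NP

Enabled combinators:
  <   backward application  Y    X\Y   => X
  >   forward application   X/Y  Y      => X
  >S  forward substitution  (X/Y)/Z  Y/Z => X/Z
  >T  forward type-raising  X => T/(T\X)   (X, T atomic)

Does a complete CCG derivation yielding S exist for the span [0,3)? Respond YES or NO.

NO

NP NP (PP\NP)\NP
CKY chart[0,3] = {N/(N\PP), NP/(NP\PP), PP, PP/(PP\PP), S/(S\PP)}; S ∉ chart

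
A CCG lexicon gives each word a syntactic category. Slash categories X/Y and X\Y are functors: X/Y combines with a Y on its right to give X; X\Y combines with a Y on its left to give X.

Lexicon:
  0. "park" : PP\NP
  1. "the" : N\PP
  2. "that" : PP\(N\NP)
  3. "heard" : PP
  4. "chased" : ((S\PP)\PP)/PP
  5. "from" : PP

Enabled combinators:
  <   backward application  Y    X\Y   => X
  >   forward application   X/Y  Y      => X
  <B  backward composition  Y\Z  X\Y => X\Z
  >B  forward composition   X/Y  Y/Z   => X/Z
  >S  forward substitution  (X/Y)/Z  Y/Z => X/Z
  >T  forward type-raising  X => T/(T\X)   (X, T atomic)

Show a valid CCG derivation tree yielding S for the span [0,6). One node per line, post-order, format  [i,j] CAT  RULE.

[0,1] PP\NP  lex  "park"
[1,2] N\PP  lex  "the"
[0,2] N\NP  <B  k=1
[2,3] PP\(N\NP)  lex  "that"
[0,3] PP  <  k=2
[3,4] PP  lex  "heard"
[4,5] ((S\PP)\PP)/PP  lex  "chased"
[5,6] PP  lex  "from"
[4,6] (S\PP)\PP  >  k=5
[3,6] S\PP  <  k=4
[0,6] S  <  k=3

[0,6] S   <
  [0,3] PP   <
    [0,2] N\NP   <B
      [0,1] "park" : PP\NP
      [1,2] "the" : N\PP
    [2,3] "that" : PP\(N\NP)
  [3,6] S\PP   <
    [3,4] "heard" : PP
    [4,6] (S\PP)\PP   >
      [4,5] "chased" : ((S\PP)\PP)/PP
      [5,6] "from" : PP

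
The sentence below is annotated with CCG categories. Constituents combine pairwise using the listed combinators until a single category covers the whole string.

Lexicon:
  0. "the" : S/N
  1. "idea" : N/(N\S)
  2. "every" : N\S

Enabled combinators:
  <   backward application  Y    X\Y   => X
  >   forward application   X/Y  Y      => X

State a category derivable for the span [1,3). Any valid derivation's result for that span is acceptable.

[0,3] S   >
  [0,1] "the" : S/N
  [1,3] N   >
    [1,2] "idea" : N/(N\S)
    [2,3] "every" : N\S

N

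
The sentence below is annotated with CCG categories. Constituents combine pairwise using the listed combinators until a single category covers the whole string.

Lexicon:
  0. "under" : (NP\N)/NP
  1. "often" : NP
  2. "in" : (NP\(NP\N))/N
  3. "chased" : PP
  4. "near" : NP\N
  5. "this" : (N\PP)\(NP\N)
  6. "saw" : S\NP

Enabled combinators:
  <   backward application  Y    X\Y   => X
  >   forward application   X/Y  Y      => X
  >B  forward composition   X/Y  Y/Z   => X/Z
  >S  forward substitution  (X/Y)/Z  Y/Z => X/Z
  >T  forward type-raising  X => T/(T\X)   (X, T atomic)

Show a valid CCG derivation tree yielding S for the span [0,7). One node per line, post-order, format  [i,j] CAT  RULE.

[0,1] (NP\N)/NP  lex  "under"
[1,2] NP  lex  "often"
[0,2] NP\N  >  k=1
[2,3] (NP\(NP\N))/N  lex  "in"
[3,4] PP  lex  "chased"
[4,5] NP\N  lex  "near"
[5,6] (N\PP)\(NP\N)  lex  "this"
[4,6] N\PP  <  k=5
[3,6] N  <  k=4
[2,6] NP\(NP\N)  >  k=3
[0,6] NP  <  k=2
[6,7] S\NP  lex  "saw"
[0,7] S  <  k=6

[0,7] S   <
  [0,6] NP   <
    [0,2] NP\N   >
      [0,1] "under" : (NP\N)/NP
      [1,2] "often" : NP
    [2,6] NP\(NP\N)   >
      [2,3] "in" : (NP\(NP\N))/N
      [3,6] N   <
        [3,4] "chased" : PP
        [4,6] N\PP   <
          [4,5] "near" : NP\N
          [5,6] "this" : (N\PP)\(NP\N)
  [6,7] "saw" : S\NP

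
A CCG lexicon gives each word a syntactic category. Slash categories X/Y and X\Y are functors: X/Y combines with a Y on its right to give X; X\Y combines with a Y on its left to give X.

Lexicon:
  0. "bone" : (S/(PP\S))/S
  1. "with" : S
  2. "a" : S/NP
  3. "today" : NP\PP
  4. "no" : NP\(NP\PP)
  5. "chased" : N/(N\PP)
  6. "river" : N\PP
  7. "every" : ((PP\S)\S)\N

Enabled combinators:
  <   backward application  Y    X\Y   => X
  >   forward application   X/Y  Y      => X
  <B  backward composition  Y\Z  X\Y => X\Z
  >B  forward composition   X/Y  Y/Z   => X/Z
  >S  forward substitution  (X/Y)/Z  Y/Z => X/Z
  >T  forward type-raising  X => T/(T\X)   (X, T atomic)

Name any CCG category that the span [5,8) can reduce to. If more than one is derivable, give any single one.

[0,8] S   >
  [0,2] S/(PP\S)   >
    [0,1] "bone" : (S/(PP\S))/S
    [1,2] "with" : S
  [2,8] PP\S   <
    [2,5] S   >
      [2,3] "a" : S/NP
      [3,5] NP   <
        [3,4] "today" : NP\PP
        [4,5] "no" : NP\(NP\PP)
    [5,8] (PP\S)\S   <
      [5,7] N   >
        [5,6] "chased" : N/(N\PP)
        [6,7] "river" : N\PP
      [7,8] "every" : ((PP\S)\S)\N

(PP\S)\S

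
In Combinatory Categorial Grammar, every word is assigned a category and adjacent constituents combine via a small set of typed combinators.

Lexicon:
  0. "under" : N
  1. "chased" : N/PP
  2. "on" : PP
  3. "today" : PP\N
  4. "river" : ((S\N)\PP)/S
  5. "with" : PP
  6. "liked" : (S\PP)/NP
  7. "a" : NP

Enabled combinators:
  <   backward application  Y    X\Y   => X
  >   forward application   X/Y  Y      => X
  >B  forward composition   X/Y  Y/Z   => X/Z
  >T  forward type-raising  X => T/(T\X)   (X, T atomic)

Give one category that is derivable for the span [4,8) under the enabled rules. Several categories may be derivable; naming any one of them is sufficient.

[0,8] S   <
  [0,1] "under" : N
  [1,8] S\N   <
    [1,4] PP   <
      [1,3] N   >
        [1,2] "chased" : N/PP
        [2,3] "on" : PP
      [3,4] "today" : PP\N
    [4,8] (S\N)\PP   >
      [4,5] "river" : ((S\N)\PP)/S
      [5,8] S   >
        [5,6] S/(S\PP)   >T
          [5,6] "with" : PP
        [6,8] S\PP   >
          [6,7] "liked" : (S\PP)/NP
          [7,8] "a" : NP

(S\N)\PP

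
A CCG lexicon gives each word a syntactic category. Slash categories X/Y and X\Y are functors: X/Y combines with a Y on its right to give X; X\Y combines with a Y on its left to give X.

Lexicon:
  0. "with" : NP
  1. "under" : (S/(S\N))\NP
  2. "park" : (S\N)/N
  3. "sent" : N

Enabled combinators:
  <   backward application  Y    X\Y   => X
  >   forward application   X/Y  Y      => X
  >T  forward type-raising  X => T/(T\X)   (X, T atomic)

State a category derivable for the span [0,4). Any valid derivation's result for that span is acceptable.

[0,4] S   >
  [0,2] S/(S\N)   <
    [0,1] "with" : NP
    [1,2] "under" : (S/(S\N))\NP
  [2,4] S\N   >
    [2,3] "park" : (S\N)/N
    [3,4] "sent" : N

S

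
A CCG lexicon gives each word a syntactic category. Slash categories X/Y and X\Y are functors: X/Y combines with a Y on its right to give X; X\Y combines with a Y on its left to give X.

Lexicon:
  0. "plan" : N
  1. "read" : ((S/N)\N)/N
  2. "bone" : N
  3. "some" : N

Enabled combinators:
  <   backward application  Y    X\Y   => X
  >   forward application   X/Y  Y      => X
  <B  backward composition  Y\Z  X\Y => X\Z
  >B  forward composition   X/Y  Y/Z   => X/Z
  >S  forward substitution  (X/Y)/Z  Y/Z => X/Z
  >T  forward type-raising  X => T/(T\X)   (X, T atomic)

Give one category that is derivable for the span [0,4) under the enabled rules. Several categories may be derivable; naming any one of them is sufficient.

S

[0,4] S   >
  [0,3] S/N   <
    [0,1] "plan" : N
    [1,3] (S/N)\N   >
      [1,2] "read" : ((S/N)\N)/N
      [2,3] "bone" : N
  [3,4] "some" : N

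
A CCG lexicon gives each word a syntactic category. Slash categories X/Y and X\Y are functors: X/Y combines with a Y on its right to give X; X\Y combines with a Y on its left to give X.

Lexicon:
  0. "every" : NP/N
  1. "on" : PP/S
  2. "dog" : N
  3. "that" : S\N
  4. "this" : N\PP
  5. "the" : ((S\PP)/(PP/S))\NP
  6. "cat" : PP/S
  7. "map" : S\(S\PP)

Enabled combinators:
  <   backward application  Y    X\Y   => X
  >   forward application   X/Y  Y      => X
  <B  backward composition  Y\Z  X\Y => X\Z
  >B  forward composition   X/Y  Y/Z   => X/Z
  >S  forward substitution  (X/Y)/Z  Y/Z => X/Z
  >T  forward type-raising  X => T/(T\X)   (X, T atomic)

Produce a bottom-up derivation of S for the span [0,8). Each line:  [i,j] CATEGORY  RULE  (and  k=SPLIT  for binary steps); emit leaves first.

[0,1] NP/N  lex  "every"
[1,2] PP/S  lex  "on"
[2,3] N  lex  "dog"
[2,3] S/(S\N)  >T
[3,4] S\N  lex  "that"
[2,4] S  >  k=3
[1,4] PP  >  k=2
[4,5] N\PP  lex  "this"
[1,5] N  <  k=4
[0,5] NP  >  k=1
[5,6] ((S\PP)/(PP/S))\NP  lex  "the"
[0,6] (S\PP)/(PP/S)  <  k=5
[6,7] PP/S  lex  "cat"
[0,7] S\PP  >  k=6
[7,8] S\(S\PP)  lex  "map"
[0,8] S  <  k=7

[0,8] S   <
  [0,7] S\PP   >
    [0,6] (S\PP)/(PP/S)   <
      [0,5] NP   >
        [0,1] "every" : NP/N
        [1,5] N   <
          [1,4] PP   >
            [1,2] "on" : PP/S
            [2,4] S   >
              [2,3] S/(S\N)   >T
                [2,3] "dog" : N
              [3,4] "that" : S\N
          [4,5] "this" : N\PP
      [5,6] "the" : ((S\PP)/(PP/S))\NP
    [6,7] "cat" : PP/S
  [7,8] "map" : S\(S\PP)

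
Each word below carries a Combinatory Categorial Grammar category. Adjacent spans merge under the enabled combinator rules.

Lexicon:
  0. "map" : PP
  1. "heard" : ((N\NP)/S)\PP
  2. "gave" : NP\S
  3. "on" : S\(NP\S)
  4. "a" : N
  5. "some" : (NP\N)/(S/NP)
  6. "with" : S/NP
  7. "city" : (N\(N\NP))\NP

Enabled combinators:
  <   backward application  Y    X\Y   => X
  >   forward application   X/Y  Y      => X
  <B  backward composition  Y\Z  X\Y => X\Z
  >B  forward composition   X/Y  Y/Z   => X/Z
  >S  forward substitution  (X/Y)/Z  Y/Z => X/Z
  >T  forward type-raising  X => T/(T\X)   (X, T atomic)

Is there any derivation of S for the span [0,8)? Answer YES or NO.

NO

PP ((N\NP)/S)\PP NP\S S\(NP\S) N (NP\N)/(S/NP) S/NP (N\(N\NP))\NP
CKY chart[0,8] = {N, N/(N\N), NP/(NP\N), PP/(PP\N), S/(S\N)}; S ∉ chart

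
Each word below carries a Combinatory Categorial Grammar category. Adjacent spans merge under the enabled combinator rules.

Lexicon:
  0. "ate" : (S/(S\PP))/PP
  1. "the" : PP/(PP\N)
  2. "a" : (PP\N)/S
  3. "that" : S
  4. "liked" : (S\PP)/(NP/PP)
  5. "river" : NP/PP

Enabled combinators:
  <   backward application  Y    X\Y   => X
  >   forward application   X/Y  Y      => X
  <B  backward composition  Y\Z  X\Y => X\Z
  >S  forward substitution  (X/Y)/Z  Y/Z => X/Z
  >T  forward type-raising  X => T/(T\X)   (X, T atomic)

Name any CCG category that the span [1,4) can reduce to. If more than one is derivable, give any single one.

PP

[0,6] S   >
  [0,4] S/(S\PP)   >
    [0,1] "ate" : (S/(S\PP))/PP
    [1,4] PP   >
      [1,2] "the" : PP/(PP\N)
      [2,4] PP\N   >
        [2,3] "a" : (PP\N)/S
        [3,4] "that" : S
  [4,6] S\PP   >
    [4,5] "liked" : (S\PP)/(NP/PP)
    [5,6] "river" : NP/PP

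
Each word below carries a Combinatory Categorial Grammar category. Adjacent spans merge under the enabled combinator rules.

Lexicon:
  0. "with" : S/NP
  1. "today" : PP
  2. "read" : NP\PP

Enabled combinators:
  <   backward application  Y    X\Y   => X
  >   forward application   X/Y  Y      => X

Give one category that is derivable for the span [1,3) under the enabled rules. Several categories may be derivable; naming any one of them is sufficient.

[0,3] S   >
  [0,1] "with" : S/NP
  [1,3] NP   <
    [1,2] "today" : PP
    [2,3] "read" : NP\PP

NP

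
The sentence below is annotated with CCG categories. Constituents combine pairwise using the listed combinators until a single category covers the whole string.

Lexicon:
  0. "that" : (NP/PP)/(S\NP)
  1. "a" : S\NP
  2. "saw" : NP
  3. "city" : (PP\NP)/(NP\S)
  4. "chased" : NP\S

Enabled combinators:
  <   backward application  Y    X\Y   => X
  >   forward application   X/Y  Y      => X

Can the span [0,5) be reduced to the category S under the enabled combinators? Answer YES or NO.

(NP/PP)/(S\NP) S\NP NP (PP\NP)/(NP\S) NP\S
CKY chart[0,5] = {NP}; S ∉ chart

NO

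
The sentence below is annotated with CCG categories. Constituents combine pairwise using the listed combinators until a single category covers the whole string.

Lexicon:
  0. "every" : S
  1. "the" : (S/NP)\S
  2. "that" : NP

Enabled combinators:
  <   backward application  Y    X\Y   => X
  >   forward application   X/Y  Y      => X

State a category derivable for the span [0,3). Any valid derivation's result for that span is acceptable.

S

[0,3] S   >
  [0,2] S/NP   <
    [0,1] "every" : S
    [1,2] "the" : (S/NP)\S
  [2,3] "that" : NP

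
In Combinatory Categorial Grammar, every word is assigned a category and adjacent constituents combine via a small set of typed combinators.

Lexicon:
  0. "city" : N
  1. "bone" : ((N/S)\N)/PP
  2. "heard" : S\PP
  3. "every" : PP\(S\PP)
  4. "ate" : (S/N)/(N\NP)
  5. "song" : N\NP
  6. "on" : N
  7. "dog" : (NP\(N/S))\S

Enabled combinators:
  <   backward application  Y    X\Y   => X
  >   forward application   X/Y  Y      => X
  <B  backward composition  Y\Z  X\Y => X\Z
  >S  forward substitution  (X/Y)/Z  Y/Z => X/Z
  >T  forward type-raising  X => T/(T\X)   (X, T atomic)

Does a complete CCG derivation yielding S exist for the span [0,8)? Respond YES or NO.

N ((N/S)\N)/PP S\PP PP\(S\PP) (S/N)/(N\NP) N\NP N (NP\(N/S))\S
CKY chart[0,8] = {N/(N\NP), NP, NP/(NP\NP), PP/(PP\NP), S/(S\NP)}; S ∉ chart

NO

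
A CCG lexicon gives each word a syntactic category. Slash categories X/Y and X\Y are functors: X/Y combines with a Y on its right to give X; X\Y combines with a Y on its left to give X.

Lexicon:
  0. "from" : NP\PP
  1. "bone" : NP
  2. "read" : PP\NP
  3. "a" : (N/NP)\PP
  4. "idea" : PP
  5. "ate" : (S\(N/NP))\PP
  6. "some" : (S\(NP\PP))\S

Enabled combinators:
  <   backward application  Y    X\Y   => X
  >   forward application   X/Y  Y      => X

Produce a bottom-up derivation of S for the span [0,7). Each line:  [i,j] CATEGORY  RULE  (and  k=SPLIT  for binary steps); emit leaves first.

[0,1] NP\PP  lex  "from"
[1,2] NP  lex  "bone"
[2,3] PP\NP  lex  "read"
[1,3] PP  <  k=2
[3,4] (N/NP)\PP  lex  "a"
[1,4] N/NP  <  k=3
[4,5] PP  lex  "idea"
[5,6] (S\(N/NP))\PP  lex  "ate"
[4,6] S\(N/NP)  <  k=5
[1,6] S  <  k=4
[6,7] (S\(NP\PP))\S  lex  "some"
[1,7] S\(NP\PP)  <  k=6
[0,7] S  <  k=1

[0,7] S   <
  [0,1] "from" : NP\PP
  [1,7] S\(NP\PP)   <
    [1,6] S   <
      [1,4] N/NP   <
        [1,3] PP   <
          [1,2] "bone" : NP
          [2,3] "read" : PP\NP
        [3,4] "a" : (N/NP)\PP
      [4,6] S\(N/NP)   <
        [4,5] "idea" : PP
        [5,6] "ate" : (S\(N/NP))\PP
    [6,7] "some" : (S\(NP\PP))\S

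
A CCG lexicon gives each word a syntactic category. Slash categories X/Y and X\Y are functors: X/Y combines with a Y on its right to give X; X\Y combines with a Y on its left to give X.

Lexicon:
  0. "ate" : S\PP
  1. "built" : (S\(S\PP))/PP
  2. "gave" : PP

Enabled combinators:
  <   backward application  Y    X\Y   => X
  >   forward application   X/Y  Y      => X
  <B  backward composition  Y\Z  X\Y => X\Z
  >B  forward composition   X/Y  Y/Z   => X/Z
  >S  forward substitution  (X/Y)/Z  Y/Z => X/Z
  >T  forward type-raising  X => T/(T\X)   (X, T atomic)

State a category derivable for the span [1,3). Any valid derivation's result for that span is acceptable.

S\(S\PP)

[0,3] S   <
  [0,1] "ate" : S\PP
  [1,3] S\(S\PP)   >
    [1,2] "built" : (S\(S\PP))/PP
    [2,3] "gave" : PP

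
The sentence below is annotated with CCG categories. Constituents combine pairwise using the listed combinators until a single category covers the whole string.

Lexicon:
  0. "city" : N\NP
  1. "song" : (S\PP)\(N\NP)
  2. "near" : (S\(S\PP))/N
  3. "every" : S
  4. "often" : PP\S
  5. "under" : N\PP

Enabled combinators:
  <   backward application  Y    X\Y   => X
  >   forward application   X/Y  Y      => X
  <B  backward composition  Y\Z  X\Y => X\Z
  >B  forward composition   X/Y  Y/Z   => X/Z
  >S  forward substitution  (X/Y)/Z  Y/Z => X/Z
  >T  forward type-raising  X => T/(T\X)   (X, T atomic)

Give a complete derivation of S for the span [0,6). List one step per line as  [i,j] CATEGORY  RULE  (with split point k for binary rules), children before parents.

[0,1] N\NP  lex  "city"
[1,2] (S\PP)\(N\NP)  lex  "song"
[0,2] S\PP  <  k=1
[2,3] (S\(S\PP))/N  lex  "near"
[3,4] S  lex  "every"
[4,5] PP\S  lex  "often"
[3,5] PP  <  k=4
[5,6] N\PP  lex  "under"
[3,6] N  <  k=5
[2,6] S\(S\PP)  >  k=3
[0,6] S  <  k=2

[0,6] S   <
  [0,2] S\PP   <
    [0,1] "city" : N\NP
    [1,2] "song" : (S\PP)\(N\NP)
  [2,6] S\(S\PP)   >
    [2,3] "near" : (S\(S\PP))/N
    [3,6] N   <
      [3,5] PP   <
        [3,4] "every" : S
        [4,5] "often" : PP\S
      [5,6] "under" : N\PP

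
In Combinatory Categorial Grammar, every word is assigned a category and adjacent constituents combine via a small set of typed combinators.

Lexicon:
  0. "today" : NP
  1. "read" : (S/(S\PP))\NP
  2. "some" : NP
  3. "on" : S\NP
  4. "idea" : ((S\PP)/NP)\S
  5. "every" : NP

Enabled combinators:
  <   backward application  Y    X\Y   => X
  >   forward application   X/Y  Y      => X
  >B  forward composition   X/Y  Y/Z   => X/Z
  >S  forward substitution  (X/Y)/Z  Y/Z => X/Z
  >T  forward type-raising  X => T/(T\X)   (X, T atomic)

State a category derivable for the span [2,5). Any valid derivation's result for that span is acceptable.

[0,6] S   >
  [0,2] S/(S\PP)   <
    [0,1] "today" : NP
    [1,2] "read" : (S/(S\PP))\NP
  [2,6] S\PP   >
    [2,5] (S\PP)/NP   <
      [2,4] S   <
        [2,3] "some" : NP
        [3,4] "on" : S\NP
      [4,5] "idea" : ((S\PP)/NP)\S
    [5,6] "every" : NP

(S\PP)/NP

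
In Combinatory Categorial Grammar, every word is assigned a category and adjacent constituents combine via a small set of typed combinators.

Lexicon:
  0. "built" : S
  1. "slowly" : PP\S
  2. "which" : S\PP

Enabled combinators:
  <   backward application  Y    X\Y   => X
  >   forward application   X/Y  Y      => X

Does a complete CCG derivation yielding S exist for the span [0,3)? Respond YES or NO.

[0,3] S   <
  [0,2] PP   <
    [0,1] "built" : S
    [1,2] "slowly" : PP\S
  [2,3] "which" : S\PP

YES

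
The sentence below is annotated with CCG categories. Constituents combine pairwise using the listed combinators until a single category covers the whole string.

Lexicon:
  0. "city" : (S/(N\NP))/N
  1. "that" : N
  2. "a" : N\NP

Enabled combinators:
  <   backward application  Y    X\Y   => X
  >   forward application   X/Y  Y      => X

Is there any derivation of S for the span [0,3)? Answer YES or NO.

YES

[0,3] S   >
  [0,2] S/(N\NP)   >
    [0,1] "city" : (S/(N\NP))/N
    [1,2] "that" : N
  [2,3] "a" : N\NP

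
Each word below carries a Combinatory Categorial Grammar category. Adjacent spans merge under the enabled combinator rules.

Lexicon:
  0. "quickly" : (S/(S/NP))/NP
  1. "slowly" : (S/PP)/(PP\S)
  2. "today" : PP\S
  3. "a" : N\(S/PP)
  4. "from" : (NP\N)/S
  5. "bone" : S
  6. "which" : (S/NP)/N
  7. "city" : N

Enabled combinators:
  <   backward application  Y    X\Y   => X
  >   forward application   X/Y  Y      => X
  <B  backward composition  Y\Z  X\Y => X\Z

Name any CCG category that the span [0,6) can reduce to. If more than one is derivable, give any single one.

S/(S/NP)

[0,8] S   >
  [0,6] S/(S/NP)   >
    [0,1] "quickly" : (S/(S/NP))/NP
    [1,6] NP   <
      [1,4] N   <
        [1,3] S/PP   >
          [1,2] "slowly" : (S/PP)/(PP\S)
          [2,3] "today" : PP\S
        [3,4] "a" : N\(S/PP)
      [4,6] NP\N   >
        [4,5] "from" : (NP\N)/S
        [5,6] "bone" : S
  [6,8] S/NP   >
    [6,7] "which" : (S/NP)/N
    [7,8] "city" : N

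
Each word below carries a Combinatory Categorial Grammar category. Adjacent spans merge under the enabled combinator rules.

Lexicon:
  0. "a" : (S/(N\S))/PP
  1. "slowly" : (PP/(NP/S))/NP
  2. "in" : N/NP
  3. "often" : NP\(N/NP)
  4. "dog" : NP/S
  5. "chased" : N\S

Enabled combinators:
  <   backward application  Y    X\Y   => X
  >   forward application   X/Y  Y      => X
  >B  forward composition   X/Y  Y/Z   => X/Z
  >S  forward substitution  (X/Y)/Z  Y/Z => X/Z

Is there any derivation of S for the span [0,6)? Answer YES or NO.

[0,6] S   >
  [0,5] S/(N\S)   >
    [0,1] "a" : (S/(N\S))/PP
    [1,5] PP   >
      [1,4] PP/(NP/S)   >
        [1,2] "slowly" : (PP/(NP/S))/NP
        [2,4] NP   <
          [2,3] "in" : N/NP
          [3,4] "often" : NP\(N/NP)
      [4,5] "dog" : NP/S
  [5,6] "chased" : N\S

YES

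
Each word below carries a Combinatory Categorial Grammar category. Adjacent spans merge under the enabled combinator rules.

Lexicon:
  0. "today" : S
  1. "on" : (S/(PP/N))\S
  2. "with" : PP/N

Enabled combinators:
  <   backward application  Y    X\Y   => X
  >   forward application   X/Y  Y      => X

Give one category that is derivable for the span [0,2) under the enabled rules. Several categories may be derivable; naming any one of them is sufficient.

S/(PP/N)

[0,3] S   >
  [0,2] S/(PP/N)   <
    [0,1] "today" : S
    [1,2] "on" : (S/(PP/N))\S
  [2,3] "with" : PP/N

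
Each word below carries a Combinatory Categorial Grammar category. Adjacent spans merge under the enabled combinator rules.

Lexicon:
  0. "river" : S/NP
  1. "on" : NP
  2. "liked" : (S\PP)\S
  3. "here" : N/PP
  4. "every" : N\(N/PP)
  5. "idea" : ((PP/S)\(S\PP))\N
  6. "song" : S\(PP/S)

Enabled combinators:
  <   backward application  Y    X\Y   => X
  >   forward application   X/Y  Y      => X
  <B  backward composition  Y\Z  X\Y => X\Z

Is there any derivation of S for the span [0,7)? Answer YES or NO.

YES

[0,7] S   <
  [0,6] PP/S   <
    [0,3] S\PP   <
      [0,2] S   >
        [0,1] "river" : S/NP
        [1,2] "on" : NP
      [2,3] "liked" : (S\PP)\S
    [3,6] (PP/S)\(S\PP)   <
      [3,5] N   <
        [3,4] "here" : N/PP
        [4,5] "every" : N\(N/PP)
      [5,6] "idea" : ((PP/S)\(S\PP))\N
  [6,7] "song" : S\(PP/S)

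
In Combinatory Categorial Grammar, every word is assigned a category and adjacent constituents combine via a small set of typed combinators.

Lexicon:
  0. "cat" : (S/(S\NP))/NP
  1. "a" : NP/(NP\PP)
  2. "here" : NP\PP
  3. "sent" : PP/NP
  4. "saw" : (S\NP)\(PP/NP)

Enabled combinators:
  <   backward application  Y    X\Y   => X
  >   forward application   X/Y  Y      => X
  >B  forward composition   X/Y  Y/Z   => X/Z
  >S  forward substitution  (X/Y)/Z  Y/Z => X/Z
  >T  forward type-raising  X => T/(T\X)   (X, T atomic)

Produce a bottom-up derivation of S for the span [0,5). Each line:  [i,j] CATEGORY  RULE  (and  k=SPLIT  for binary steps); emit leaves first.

[0,1] (S/(S\NP))/NP  lex  "cat"
[1,2] NP/(NP\PP)  lex  "a"
[2,3] NP\PP  lex  "here"
[1,3] NP  >  k=2
[0,3] S/(S\NP)  >  k=1
[3,4] PP/NP  lex  "sent"
[4,5] (S\NP)\(PP/NP)  lex  "saw"
[3,5] S\NP  <  k=4
[0,5] S  >  k=3

[0,5] S   >
  [0,3] S/(S\NP)   >
    [0,1] "cat" : (S/(S\NP))/NP
    [1,3] NP   >
      [1,2] "a" : NP/(NP\PP)
      [2,3] "here" : NP\PP
  [3,5] S\NP   <
    [3,4] "sent" : PP/NP
    [4,5] "saw" : (S\NP)\(PP/NP)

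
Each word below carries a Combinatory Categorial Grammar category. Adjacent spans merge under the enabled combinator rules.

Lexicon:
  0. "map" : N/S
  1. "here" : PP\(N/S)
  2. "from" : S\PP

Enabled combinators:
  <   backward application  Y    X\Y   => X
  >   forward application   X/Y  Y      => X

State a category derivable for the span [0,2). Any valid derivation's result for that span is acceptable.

PP

[0,3] S   <
  [0,2] PP   <
    [0,1] "map" : N/S
    [1,2] "here" : PP\(N/S)
  [2,3] "from" : S\PP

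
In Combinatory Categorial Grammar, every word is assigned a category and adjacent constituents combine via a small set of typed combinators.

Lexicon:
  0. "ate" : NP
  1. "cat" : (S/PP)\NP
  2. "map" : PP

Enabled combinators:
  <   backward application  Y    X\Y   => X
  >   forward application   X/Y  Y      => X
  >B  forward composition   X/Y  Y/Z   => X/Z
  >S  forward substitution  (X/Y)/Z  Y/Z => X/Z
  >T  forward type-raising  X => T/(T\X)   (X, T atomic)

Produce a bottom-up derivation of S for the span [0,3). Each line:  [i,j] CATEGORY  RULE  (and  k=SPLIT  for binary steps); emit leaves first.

[0,1] NP  lex  "ate"
[1,2] (S/PP)\NP  lex  "cat"
[0,2] S/PP  <  k=1
[2,3] PP  lex  "map"
[0,3] S  >  k=2

[0,3] S   >
  [0,2] S/PP   <
    [0,1] "ate" : NP
    [1,2] "cat" : (S/PP)\NP
  [2,3] "map" : PP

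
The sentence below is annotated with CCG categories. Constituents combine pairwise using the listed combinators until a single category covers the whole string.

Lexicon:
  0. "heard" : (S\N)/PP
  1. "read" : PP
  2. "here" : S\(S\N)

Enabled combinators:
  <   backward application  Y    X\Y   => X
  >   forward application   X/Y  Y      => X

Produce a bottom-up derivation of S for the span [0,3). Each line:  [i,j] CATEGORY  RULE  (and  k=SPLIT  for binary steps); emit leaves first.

[0,3] S   <
  [0,2] S\N   >
    [0,1] "heard" : (S\N)/PP
    [1,2] "read" : PP
  [2,3] "here" : S\(S\N)

[0,1] (S\N)/PP  lex  "heard"
[1,2] PP  lex  "read"
[0,2] S\N  >  k=1
[2,3] S\(S\N)  lex  "here"
[0,3] S  <  k=2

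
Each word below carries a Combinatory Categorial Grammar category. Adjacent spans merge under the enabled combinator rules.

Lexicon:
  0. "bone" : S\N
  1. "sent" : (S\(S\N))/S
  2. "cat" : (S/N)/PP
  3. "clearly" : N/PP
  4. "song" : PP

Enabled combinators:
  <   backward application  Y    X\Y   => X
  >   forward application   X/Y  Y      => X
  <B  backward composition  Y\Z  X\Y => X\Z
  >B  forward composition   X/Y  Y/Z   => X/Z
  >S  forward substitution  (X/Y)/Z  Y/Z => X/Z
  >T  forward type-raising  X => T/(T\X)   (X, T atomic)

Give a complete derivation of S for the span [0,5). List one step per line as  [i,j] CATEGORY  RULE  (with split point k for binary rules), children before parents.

[0,1] S\N  lex  "bone"
[1,2] (S\(S\N))/S  lex  "sent"
[2,3] (S/N)/PP  lex  "cat"
[3,4] N/PP  lex  "clearly"
[2,4] S/PP  >S  k=3
[4,5] PP  lex  "song"
[2,5] S  >  k=4
[1,5] S\(S\N)  >  k=2
[0,5] S  <  k=1

[0,5] S   <
  [0,1] "bone" : S\N
  [1,5] S\(S\N)   >
    [1,2] "sent" : (S\(S\N))/S
    [2,5] S   >
      [2,4] S/PP   >S
        [2,3] "cat" : (S/N)/PP
        [3,4] "clearly" : N/PP
      [4,5] "song" : PP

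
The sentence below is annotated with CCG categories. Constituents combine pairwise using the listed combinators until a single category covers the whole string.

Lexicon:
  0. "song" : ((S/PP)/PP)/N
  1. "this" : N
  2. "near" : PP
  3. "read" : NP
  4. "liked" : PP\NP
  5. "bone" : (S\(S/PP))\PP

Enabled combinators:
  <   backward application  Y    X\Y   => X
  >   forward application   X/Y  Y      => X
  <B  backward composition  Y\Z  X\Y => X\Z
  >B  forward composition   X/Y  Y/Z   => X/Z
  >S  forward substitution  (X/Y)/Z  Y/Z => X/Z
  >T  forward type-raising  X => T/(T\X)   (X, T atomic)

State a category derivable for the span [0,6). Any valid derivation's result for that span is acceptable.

[0,6] S   <
  [0,3] S/PP   >
    [0,2] (S/PP)/PP   >
      [0,1] "song" : ((S/PP)/PP)/N
      [1,2] "this" : N
    [2,3] "near" : PP
  [3,6] S\(S/PP)   <
    [3,5] PP   <
      [3,4] "read" : NP
      [4,5] "liked" : PP\NP
    [5,6] "bone" : (S\(S/PP))\PP

S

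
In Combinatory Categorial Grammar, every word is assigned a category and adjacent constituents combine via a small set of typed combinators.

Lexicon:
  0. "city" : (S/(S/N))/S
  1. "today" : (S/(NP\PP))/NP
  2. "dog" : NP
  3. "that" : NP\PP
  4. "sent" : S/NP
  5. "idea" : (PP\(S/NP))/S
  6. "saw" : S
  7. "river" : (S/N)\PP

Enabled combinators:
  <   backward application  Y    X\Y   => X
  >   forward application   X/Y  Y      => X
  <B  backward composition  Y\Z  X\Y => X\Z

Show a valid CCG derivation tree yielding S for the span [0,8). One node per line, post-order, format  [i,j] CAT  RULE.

[0,8] S   >
  [0,4] S/(S/N)   >
    [0,1] "city" : (S/(S/N))/S
    [1,4] S   >
      [1,3] S/(NP\PP)   >
        [1,2] "today" : (S/(NP\PP))/NP
        [2,3] "dog" : NP
      [3,4] "that" : NP\PP
  [4,8] S/N   <
    [4,7] PP   <
      [4,5] "sent" : S/NP
      [5,7] PP\(S/NP)   >
        [5,6] "idea" : (PP\(S/NP))/S
        [6,7] "saw" : S
    [7,8] "river" : (S/N)\PP

[0,1] (S/(S/N))/S  lex  "city"
[1,2] (S/(NP\PP))/NP  lex  "today"
[2,3] NP  lex  "dog"
[1,3] S/(NP\PP)  >  k=2
[3,4] NP\PP  lex  "that"
[1,4] S  >  k=3
[0,4] S/(S/N)  >  k=1
[4,5] S/NP  lex  "sent"
[5,6] (PP\(S/NP))/S  lex  "idea"
[6,7] S  lex  "saw"
[5,7] PP\(S/NP)  >  k=6
[4,7] PP  <  k=5
[7,8] (S/N)\PP  lex  "river"
[4,8] S/N  <  k=7
[0,8] S  >  k=4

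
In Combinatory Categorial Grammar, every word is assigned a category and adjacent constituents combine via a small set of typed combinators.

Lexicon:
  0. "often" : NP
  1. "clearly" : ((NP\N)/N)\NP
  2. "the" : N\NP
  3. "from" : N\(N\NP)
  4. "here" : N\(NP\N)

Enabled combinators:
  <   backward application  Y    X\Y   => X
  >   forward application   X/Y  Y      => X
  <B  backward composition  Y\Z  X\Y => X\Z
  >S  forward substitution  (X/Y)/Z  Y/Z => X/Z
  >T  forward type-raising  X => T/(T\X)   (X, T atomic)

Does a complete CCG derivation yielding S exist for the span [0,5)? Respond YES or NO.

NO

NP ((NP\N)/N)\NP N\NP N\(N\NP) N\(NP\N)
CKY chart[0,5] = {N, N/(N\N), NP/(NP\N), PP/(PP\N), S/(S\N)}; S ∉ chart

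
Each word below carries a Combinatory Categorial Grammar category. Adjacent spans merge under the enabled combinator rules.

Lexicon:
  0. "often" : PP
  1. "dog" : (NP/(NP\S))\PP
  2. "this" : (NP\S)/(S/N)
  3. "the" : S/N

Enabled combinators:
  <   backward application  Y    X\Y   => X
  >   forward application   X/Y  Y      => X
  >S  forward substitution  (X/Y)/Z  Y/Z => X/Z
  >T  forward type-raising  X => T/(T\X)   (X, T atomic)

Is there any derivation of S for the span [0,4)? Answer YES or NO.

PP (NP/(NP\S))\PP (NP\S)/(S/N) S/N
CKY chart[0,4] = {N/(N\NP), NP, NP/(NP\NP), PP/(PP\NP), S/(S\NP)}; S ∉ chart

NO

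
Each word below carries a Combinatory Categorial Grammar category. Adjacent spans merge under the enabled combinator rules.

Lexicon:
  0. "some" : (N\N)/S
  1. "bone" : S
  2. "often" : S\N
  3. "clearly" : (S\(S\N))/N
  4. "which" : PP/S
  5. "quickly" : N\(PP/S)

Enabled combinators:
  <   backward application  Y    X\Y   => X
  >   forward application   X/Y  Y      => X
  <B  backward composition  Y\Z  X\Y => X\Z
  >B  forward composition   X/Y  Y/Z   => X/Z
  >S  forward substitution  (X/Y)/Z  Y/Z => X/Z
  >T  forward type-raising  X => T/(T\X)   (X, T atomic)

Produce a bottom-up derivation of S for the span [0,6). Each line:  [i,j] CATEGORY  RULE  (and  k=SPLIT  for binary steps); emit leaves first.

[0,6] S   <
  [0,3] S\N   <B
    [0,2] N\N   >
      [0,1] "some" : (N\N)/S
      [1,2] "bone" : S
    [2,3] "often" : S\N
  [3,6] S\(S\N)   >
    [3,4] "clearly" : (S\(S\N))/N
    [4,6] N   <
      [4,5] "which" : PP/S
      [5,6] "quickly" : N\(PP/S)

[0,1] (N\N)/S  lex  "some"
[1,2] S  lex  "bone"
[0,2] N\N  >  k=1
[2,3] S\N  lex  "often"
[0,3] S\N  <B  k=2
[3,4] (S\(S\N))/N  lex  "clearly"
[4,5] PP/S  lex  "which"
[5,6] N\(PP/S)  lex  "quickly"
[4,6] N  <  k=5
[3,6] S\(S\N)  >  k=4
[0,6] S  <  k=3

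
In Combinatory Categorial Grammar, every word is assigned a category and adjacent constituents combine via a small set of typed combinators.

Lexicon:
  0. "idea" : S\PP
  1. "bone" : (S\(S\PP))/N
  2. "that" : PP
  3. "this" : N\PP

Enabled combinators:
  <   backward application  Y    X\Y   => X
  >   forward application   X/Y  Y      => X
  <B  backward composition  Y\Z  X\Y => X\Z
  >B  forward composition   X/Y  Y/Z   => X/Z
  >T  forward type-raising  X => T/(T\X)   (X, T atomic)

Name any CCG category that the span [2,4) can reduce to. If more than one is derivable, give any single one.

N

[0,4] S   <
  [0,1] "idea" : S\PP
  [1,4] S\(S\PP)   >
    [1,2] "bone" : (S\(S\PP))/N
    [2,4] N   >
      [2,3] N/(N\PP)   >T
        [2,3] "that" : PP
      [3,4] "this" : N\PP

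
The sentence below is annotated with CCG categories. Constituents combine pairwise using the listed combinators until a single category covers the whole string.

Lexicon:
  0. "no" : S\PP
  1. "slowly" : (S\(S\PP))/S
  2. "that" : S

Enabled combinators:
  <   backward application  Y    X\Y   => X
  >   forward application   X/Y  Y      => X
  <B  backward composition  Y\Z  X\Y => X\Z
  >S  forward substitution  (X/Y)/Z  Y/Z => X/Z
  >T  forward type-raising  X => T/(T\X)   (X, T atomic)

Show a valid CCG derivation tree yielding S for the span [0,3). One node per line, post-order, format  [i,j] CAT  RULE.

[0,3] S   <
  [0,1] "no" : S\PP
  [1,3] S\(S\PP)   >
    [1,2] "slowly" : (S\(S\PP))/S
    [2,3] "that" : S

[0,1] S\PP  lex  "no"
[1,2] (S\(S\PP))/S  lex  "slowly"
[2,3] S  lex  "that"
[1,3] S\(S\PP)  >  k=2
[0,3] S  <  k=1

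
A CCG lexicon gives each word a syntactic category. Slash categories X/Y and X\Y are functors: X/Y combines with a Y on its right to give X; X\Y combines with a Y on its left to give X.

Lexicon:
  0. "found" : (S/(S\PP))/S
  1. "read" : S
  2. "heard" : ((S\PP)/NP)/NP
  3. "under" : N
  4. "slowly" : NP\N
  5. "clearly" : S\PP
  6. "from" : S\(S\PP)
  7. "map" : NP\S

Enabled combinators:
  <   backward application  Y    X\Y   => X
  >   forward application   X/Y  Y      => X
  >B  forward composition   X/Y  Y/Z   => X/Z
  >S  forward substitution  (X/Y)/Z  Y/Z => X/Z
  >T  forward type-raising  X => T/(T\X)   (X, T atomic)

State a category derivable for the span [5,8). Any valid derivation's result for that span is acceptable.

[0,8] S   >
  [0,2] S/(S\PP)   >
    [0,1] "found" : (S/(S\PP))/S
    [1,2] "read" : S
  [2,8] S\PP   >
    [2,5] (S\PP)/NP   >
      [2,3] "heard" : ((S\PP)/NP)/NP
      [3,5] NP   <
        [3,4] "under" : N
        [4,5] "slowly" : NP\N
    [5,8] NP   <
      [5,7] S   <
        [5,6] "clearly" : S\PP
        [6,7] "from" : S\(S\PP)
      [7,8] "map" : NP\S

NP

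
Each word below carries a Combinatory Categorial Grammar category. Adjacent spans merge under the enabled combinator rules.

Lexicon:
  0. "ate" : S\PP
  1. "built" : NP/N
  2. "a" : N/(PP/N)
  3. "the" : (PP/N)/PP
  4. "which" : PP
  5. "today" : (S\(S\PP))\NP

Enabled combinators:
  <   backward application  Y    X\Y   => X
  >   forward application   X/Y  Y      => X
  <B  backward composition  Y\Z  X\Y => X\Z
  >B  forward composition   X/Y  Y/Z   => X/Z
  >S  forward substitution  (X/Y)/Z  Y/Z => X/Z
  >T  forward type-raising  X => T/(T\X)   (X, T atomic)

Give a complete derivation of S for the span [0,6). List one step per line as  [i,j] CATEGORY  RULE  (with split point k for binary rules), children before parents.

[0,1] S\PP  lex  "ate"
[1,2] NP/N  lex  "built"
[2,3] N/(PP/N)  lex  "a"
[3,4] (PP/N)/PP  lex  "the"
[2,4] N/PP  >B  k=3
[4,5] PP  lex  "which"
[2,5] N  >  k=4
[1,5] NP  >  k=2
[5,6] (S\(S\PP))\NP  lex  "today"
[1,6] S\(S\PP)  <  k=5
[0,6] S  <  k=1

[0,6] S   <
  [0,1] "ate" : S\PP
  [1,6] S\(S\PP)   <
    [1,5] NP   >
      [1,2] "built" : NP/N
      [2,5] N   >
        [2,4] N/PP   >B
          [2,3] "a" : N/(PP/N)
          [3,4] "the" : (PP/N)/PP
        [4,5] "which" : PP
    [5,6] "today" : (S\(S\PP))\NP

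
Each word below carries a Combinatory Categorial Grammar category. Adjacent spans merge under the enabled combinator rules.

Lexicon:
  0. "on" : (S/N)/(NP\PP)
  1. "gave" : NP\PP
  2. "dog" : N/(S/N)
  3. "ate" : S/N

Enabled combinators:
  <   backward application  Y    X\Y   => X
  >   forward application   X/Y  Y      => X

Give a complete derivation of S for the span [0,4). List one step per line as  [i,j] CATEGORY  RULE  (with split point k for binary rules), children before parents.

[0,1] (S/N)/(NP\PP)  lex  "on"
[1,2] NP\PP  lex  "gave"
[0,2] S/N  >  k=1
[2,3] N/(S/N)  lex  "dog"
[3,4] S/N  lex  "ate"
[2,4] N  >  k=3
[0,4] S  >  k=2

[0,4] S   >
  [0,2] S/N   >
    [0,1] "on" : (S/N)/(NP\PP)
    [1,2] "gave" : NP\PP
  [2,4] N   >
    [2,3] "dog" : N/(S/N)
    [3,4] "ate" : S/N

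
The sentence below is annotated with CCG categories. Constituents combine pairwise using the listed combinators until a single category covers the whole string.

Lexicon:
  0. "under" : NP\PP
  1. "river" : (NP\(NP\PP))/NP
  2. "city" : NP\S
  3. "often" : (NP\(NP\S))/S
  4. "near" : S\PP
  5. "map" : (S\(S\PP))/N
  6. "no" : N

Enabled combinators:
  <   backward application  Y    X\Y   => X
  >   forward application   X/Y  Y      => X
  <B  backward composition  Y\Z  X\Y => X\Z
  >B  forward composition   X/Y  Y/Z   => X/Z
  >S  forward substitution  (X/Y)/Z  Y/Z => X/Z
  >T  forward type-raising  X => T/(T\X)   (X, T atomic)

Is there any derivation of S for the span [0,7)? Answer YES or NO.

NP\PP (NP\(NP\PP))/NP NP\S (NP\(NP\S))/S S\PP (S\(S\PP))/N N
CKY chart[0,7] = {N/(N\NP), NP, NP/(NP\NP), PP/(PP\NP), S/(S\NP)}; S ∉ chart

NO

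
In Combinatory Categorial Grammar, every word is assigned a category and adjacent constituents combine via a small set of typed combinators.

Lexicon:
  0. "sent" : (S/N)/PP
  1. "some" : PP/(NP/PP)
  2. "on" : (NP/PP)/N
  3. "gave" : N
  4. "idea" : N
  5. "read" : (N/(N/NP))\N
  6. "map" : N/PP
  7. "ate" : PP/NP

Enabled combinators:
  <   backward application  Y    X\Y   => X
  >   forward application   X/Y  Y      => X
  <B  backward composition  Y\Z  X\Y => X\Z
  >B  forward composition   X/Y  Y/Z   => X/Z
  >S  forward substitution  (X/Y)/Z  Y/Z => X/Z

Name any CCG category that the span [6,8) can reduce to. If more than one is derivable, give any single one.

[0,8] S   >
  [0,4] S/N   >
    [0,1] "sent" : (S/N)/PP
    [1,4] PP   >
      [1,3] PP/N   >B
        [1,2] "some" : PP/(NP/PP)
        [2,3] "on" : (NP/PP)/N
      [3,4] "gave" : N
  [4,8] N   >
    [4,6] N/(N/NP)   <
      [4,5] "idea" : N
      [5,6] "read" : (N/(N/NP))\N
    [6,8] N/NP   >B
      [6,7] "map" : N/PP
      [7,8] "ate" : PP/NP

N/NP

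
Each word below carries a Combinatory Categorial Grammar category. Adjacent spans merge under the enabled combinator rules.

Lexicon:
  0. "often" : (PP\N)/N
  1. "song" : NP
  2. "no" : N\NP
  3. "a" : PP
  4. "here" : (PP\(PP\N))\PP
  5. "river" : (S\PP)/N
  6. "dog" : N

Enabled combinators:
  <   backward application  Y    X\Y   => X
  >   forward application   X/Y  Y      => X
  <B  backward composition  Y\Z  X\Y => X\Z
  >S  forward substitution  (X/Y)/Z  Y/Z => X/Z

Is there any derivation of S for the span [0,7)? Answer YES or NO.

YES

[0,7] S   <
  [0,5] PP   <
    [0,3] PP\N   >
      [0,1] "often" : (PP\N)/N
      [1,3] N   <
        [1,2] "song" : NP
        [2,3] "no" : N\NP
    [3,5] PP\(PP\N)   <
      [3,4] "a" : PP
      [4,5] "here" : (PP\(PP\N))\PP
  [5,7] S\PP   >
    [5,6] "river" : (S\PP)/N
    [6,7] "dog" : N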